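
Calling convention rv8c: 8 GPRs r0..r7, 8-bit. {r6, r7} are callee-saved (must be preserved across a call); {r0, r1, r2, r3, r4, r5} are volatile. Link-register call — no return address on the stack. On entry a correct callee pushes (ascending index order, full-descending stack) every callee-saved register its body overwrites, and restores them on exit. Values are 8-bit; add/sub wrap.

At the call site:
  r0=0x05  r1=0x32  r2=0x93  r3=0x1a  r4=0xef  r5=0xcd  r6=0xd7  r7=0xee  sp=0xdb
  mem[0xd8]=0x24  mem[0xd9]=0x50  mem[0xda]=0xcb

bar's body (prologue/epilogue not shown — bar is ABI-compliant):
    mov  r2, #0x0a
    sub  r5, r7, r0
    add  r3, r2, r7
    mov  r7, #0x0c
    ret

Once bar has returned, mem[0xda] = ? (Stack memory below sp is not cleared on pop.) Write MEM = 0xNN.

prologue: push r7 → mem[0xda]=0xee, sp=0xda
body[0] mov  r2, #0x0a → r2=0x0a
body[1] sub  r5, r7, r0 → r5=0xe9
body[2] add  r3, r2, r7 → r3=0xf8
body[3] mov  r7, #0x0c → r7=0x0c
epilogue: pop r7=0xee, sp=0xdb
prologue pushed ['r7'] at ['0xda']

MEM = 0xee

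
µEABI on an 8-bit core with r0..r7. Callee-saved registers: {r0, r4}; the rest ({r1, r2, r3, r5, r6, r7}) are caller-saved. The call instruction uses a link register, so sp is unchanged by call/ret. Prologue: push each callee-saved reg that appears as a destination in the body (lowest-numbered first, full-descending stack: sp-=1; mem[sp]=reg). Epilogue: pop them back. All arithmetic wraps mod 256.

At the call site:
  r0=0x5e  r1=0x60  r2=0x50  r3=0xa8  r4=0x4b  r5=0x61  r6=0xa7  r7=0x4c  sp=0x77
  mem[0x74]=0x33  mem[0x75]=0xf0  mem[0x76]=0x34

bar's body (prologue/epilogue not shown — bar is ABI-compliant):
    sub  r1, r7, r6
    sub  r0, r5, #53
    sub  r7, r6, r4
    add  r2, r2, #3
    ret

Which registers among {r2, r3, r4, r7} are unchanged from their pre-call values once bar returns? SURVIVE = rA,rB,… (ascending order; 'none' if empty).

SURVIVE = r3,r4

prologue: push r0 -> mem[0x76]=0x5e, sp=0x76
body[0] sub  r1, r7, r6 -> r1=0xa5
body[1] sub  r0, r5, #53 -> r0=0x2c
body[2] sub  r7, r6, r4 -> r7=0x5c
body[3] add  r2, r2, #3 -> r2=0x53
epilogue: pop r0=0x5e, sp=0x77
r2: caller-saved, written=True
r3: caller-saved, written=False
r4: callee-saved, written=False
r7: caller-saved, written=True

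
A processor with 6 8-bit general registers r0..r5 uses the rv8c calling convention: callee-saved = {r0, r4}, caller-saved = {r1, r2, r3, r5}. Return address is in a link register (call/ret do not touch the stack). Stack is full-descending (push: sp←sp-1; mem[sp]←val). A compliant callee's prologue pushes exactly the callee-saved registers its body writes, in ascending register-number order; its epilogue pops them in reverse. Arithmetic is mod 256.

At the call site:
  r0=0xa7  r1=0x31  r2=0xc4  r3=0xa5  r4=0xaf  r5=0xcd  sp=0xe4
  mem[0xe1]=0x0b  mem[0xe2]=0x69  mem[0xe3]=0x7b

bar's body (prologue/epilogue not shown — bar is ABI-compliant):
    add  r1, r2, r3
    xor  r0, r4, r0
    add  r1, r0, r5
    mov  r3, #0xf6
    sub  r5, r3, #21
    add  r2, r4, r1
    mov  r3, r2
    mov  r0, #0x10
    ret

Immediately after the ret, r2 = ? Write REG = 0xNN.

prologue: push r0 → mem[0xe3]=0xa7, sp=0xe3
body[0] add  r1, r2, r3 → r1=0x69
body[1] xor  r0, r4, r0 → r0=0x08
body[2] add  r1, r0, r5 → r1=0xd5
body[3] mov  r3, #0xf6 → r3=0xf6
body[4] sub  r5, r3, #21 → r5=0xe1
body[5] add  r2, r4, r1 → r2=0x84
body[6] mov  r3, r2 → r3=0x84
body[7] mov  r0, #0x10 → r0=0x10
epilogue: pop r0=0xa7, sp=0xe4
r2 is caller-saved → body value

REG = 0x84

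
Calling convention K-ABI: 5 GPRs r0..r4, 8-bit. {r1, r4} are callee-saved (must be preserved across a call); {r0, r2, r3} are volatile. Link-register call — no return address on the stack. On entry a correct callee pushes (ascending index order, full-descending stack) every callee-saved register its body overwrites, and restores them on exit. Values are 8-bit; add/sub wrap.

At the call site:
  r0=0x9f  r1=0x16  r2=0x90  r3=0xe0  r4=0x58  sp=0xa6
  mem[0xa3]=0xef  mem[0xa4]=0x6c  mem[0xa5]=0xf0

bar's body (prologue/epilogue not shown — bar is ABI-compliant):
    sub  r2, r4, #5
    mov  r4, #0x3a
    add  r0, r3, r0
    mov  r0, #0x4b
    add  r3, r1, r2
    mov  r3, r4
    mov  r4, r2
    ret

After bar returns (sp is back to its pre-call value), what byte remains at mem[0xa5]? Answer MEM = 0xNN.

MEM = 0x58

prologue: push r4 -> mem[0xa5]=0x58, sp=0xa5
body[0] sub  r2, r4, #5 -> r2=0x53
body[1] mov  r4, #0x3a -> r4=0x3a
body[2] add  r0, r3, r0 -> r0=0x7f
body[3] mov  r0, #0x4b -> r0=0x4b
body[4] add  r3, r1, r2 -> r3=0x69
body[5] mov  r3, r4 -> r3=0x3a
body[6] mov  r4, r2 -> r4=0x53
epilogue: pop r4=0x58, sp=0xa6
prologue pushed ['r4'] at ['0xa5']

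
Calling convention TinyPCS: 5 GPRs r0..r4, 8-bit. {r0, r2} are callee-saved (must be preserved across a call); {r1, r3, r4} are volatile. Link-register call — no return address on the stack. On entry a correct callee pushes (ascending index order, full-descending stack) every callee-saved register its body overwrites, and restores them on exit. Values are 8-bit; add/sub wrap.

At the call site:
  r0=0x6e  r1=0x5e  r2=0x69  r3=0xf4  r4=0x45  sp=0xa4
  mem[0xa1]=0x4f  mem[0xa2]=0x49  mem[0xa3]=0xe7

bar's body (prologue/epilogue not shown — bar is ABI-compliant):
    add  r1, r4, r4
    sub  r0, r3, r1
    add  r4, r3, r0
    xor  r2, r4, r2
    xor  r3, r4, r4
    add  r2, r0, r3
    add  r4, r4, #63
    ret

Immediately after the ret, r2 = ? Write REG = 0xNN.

prologue: push r0 -> mem[0xa3]=0x6e, sp=0xa3
prologue: push r2 -> mem[0xa2]=0x69, sp=0xa2
body[0] add  r1, r4, r4 -> r1=0x8a
body[1] sub  r0, r3, r1 -> r0=0x6a
body[2] add  r4, r3, r0 -> r4=0x5e
body[3] xor  r2, r4, r2 -> r2=0x37
body[4] xor  r3, r4, r4 -> r3=0x00
body[5] add  r2, r0, r3 -> r2=0x6a
body[6] add  r4, r4, #63 -> r4=0x9d
epilogue: pop r2=0x69, sp=0xa3
epilogue: pop r0=0x6e, sp=0xa4
r2 is callee-saved -> restored

REG = 0x69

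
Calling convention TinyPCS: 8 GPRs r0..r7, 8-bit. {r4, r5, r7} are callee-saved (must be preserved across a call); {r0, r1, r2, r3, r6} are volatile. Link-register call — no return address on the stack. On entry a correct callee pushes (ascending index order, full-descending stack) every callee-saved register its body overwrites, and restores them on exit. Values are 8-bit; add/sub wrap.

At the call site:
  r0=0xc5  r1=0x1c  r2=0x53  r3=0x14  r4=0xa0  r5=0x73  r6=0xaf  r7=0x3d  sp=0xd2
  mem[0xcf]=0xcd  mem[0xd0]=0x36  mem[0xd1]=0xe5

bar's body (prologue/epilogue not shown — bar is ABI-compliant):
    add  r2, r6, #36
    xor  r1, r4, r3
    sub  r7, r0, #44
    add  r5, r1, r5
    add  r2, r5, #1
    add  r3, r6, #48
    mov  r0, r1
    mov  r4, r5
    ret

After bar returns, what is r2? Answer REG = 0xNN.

REG = 0x28

prologue: push r4 → mem[0xd1]=0xa0, sp=0xd1
prologue: push r5 → mem[0xd0]=0x73, sp=0xd0
prologue: push r7 → mem[0xcf]=0x3d, sp=0xcf
body[0] add  r2, r6, #36 → r2=0xd3
body[1] xor  r1, r4, r3 → r1=0xb4
body[2] sub  r7, r0, #44 → r7=0x99
body[3] add  r5, r1, r5 → r5=0x27
body[4] add  r2, r5, #1 → r2=0x28
body[5] add  r3, r6, #48 → r3=0xdf
body[6] mov  r0, r1 → r0=0xb4
body[7] mov  r4, r5 → r4=0x27
epilogue: pop r7=0x3d, sp=0xd0
epilogue: pop r5=0x73, sp=0xd1
epilogue: pop r4=0xa0, sp=0xd2
r2 is caller-saved → body value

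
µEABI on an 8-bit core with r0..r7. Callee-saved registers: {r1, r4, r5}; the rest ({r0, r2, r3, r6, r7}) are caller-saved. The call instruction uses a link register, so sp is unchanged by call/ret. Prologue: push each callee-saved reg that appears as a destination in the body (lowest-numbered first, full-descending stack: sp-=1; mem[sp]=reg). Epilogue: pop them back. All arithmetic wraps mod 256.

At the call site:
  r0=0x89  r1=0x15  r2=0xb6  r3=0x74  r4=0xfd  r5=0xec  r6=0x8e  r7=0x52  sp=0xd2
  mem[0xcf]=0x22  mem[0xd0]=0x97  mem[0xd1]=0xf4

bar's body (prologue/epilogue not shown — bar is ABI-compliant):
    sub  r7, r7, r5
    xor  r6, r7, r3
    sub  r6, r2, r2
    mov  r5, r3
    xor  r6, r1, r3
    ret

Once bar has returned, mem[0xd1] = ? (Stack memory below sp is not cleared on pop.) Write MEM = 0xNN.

prologue: push r5 → mem[0xd1]=0xec, sp=0xd1
body[0] sub  r7, r7, r5 → r7=0x66
body[1] xor  r6, r7, r3 → r6=0x12
body[2] sub  r6, r2, r2 → r6=0x00
body[3] mov  r5, r3 → r5=0x74
body[4] xor  r6, r1, r3 → r6=0x61
epilogue: pop r5=0xec, sp=0xd2
prologue pushed ['r5'] at ['0xd1']

MEM = 0xec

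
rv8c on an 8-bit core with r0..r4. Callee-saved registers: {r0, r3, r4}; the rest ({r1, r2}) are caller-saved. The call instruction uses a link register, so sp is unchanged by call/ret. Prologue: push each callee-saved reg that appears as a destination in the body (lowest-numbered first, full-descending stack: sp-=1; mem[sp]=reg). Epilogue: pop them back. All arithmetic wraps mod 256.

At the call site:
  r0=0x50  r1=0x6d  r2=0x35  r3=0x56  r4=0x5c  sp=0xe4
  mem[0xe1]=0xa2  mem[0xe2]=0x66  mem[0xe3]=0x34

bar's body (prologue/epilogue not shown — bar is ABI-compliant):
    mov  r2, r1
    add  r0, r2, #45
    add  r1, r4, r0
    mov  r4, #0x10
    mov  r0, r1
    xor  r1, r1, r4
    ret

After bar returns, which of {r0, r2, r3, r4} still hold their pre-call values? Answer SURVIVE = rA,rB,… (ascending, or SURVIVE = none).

prologue: push r0 -> mem[0xe3]=0x50, sp=0xe3
prologue: push r4 -> mem[0xe2]=0x5c, sp=0xe2
body[0] mov  r2, r1 -> r2=0x6d
body[1] add  r0, r2, #45 -> r0=0x9a
body[2] add  r1, r4, r0 -> r1=0xf6
body[3] mov  r4, #0x10 -> r4=0x10
body[4] mov  r0, r1 -> r0=0xf6
body[5] xor  r1, r1, r4 -> r1=0xe6
epilogue: pop r4=0x5c, sp=0xe3
epilogue: pop r0=0x50, sp=0xe4
r0: callee-saved, written=True
r2: caller-saved, written=True
r3: callee-saved, written=False
r4: callee-saved, written=True

SURVIVE = r0,r3,r4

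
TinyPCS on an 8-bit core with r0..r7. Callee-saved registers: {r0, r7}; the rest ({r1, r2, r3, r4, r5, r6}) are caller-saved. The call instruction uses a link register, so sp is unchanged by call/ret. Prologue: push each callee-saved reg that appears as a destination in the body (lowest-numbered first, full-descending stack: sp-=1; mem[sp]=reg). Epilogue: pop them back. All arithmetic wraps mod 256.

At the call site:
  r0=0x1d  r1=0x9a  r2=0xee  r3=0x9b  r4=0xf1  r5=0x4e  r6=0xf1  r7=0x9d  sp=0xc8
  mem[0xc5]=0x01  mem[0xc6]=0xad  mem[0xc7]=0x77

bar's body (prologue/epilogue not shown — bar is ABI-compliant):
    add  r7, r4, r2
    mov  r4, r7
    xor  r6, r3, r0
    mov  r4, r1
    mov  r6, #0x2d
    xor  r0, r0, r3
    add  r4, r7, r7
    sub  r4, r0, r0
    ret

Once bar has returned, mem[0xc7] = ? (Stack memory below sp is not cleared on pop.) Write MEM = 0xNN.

MEM = 0x1d

prologue: push r0 → mem[0xc7]=0x1d, sp=0xc7
prologue: push r7 → mem[0xc6]=0x9d, sp=0xc6
body[0] add  r7, r4, r2 → r7=0xdf
body[1] mov  r4, r7 → r4=0xdf
body[2] xor  r6, r3, r0 → r6=0x86
body[3] mov  r4, r1 → r4=0x9a
body[4] mov  r6, #0x2d → r6=0x2d
body[5] xor  r0, r0, r3 → r0=0x86
body[6] add  r4, r7, r7 → r4=0xbe
body[7] sub  r4, r0, r0 → r4=0x00
epilogue: pop r7=0x9d, sp=0xc7
epilogue: pop r0=0x1d, sp=0xc8
prologue pushed ['r0', 'r7'] at ['0xc7', '0xc6']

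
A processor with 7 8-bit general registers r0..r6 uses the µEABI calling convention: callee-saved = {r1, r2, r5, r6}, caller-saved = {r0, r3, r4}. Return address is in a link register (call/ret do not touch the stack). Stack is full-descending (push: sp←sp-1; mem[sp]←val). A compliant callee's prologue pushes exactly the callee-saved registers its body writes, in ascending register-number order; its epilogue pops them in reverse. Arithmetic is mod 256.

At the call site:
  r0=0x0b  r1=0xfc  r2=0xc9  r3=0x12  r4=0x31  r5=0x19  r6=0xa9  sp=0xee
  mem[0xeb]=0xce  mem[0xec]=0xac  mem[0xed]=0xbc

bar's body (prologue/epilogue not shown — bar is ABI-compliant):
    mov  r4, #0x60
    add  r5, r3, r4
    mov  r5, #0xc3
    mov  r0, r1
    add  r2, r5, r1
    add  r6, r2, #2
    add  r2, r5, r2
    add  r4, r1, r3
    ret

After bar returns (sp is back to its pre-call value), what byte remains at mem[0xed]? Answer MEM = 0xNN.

prologue: push r2 -> mem[0xed]=0xc9, sp=0xed
prologue: push r5 -> mem[0xec]=0x19, sp=0xec
prologue: push r6 -> mem[0xeb]=0xa9, sp=0xeb
body[0] mov  r4, #0x60 -> r4=0x60
body[1] add  r5, r3, r4 -> r5=0x72
body[2] mov  r5, #0xc3 -> r5=0xc3
body[3] mov  r0, r1 -> r0=0xfc
body[4] add  r2, r5, r1 -> r2=0xbf
body[5] add  r6, r2, #2 -> r6=0xc1
body[6] add  r2, r5, r2 -> r2=0x82
body[7] add  r4, r1, r3 -> r4=0x0e
epilogue: pop r6=0xa9, sp=0xec
epilogue: pop r5=0x19, sp=0xed
epilogue: pop r2=0xc9, sp=0xee
prologue pushed ['r2', 'r5', 'r6'] at ['0xed', '0xec', '0xeb']

MEM = 0xc9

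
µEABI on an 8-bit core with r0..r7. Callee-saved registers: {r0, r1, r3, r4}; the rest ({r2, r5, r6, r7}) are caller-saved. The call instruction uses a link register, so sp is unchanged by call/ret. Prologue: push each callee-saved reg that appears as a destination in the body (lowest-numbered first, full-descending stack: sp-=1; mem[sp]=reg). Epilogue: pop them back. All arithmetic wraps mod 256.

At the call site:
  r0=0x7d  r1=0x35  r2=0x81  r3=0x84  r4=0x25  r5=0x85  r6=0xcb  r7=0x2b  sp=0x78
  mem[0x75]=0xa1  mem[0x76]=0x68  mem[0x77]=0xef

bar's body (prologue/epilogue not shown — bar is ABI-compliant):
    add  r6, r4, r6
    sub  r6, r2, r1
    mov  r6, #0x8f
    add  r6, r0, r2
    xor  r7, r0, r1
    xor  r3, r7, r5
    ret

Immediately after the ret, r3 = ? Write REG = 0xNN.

REG = 0x84

prologue: push r3 -> mem[0x77]=0x84, sp=0x77
body[0] add  r6, r4, r6 -> r6=0xf0
body[1] sub  r6, r2, r1 -> r6=0x4c
body[2] mov  r6, #0x8f -> r6=0x8f
body[3] add  r6, r0, r2 -> r6=0xfe
body[4] xor  r7, r0, r1 -> r7=0x48
body[5] xor  r3, r7, r5 -> r3=0xcd
epilogue: pop r3=0x84, sp=0x78
r3 is callee-saved -> restored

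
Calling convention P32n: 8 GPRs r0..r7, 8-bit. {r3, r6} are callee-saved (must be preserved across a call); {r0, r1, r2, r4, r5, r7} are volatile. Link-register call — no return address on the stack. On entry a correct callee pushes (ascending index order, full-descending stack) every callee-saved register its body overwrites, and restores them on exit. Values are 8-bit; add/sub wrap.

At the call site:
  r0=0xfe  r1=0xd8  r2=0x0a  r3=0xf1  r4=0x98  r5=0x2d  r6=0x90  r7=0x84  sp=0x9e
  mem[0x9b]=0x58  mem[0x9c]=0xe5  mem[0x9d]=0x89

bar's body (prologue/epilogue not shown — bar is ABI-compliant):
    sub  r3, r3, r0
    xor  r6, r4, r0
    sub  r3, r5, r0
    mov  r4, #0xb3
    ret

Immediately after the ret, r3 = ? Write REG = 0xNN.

REG = 0xf1

prologue: push r3 → mem[0x9d]=0xf1, sp=0x9d
prologue: push r6 → mem[0x9c]=0x90, sp=0x9c
body[0] sub  r3, r3, r0 → r3=0xf3
body[1] xor  r6, r4, r0 → r6=0x66
body[2] sub  r3, r5, r0 → r3=0x2f
body[3] mov  r4, #0xb3 → r4=0xb3
epilogue: pop r6=0x90, sp=0x9d
epilogue: pop r3=0xf1, sp=0x9e
r3 is callee-saved → restored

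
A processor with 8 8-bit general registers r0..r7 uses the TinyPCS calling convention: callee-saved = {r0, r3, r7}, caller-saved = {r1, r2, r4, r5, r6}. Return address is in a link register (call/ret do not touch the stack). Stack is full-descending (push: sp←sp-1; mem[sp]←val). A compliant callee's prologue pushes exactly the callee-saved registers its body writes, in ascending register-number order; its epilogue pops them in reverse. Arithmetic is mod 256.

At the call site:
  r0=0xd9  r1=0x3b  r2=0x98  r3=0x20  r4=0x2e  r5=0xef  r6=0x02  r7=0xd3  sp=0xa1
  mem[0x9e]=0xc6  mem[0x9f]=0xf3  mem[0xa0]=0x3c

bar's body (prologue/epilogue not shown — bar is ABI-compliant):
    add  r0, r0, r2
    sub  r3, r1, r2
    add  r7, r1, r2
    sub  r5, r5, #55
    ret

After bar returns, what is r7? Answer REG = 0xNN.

prologue: push r0 → mem[0xa0]=0xd9, sp=0xa0
prologue: push r3 → mem[0x9f]=0x20, sp=0x9f
prologue: push r7 → mem[0x9e]=0xd3, sp=0x9e
body[0] add  r0, r0, r2 → r0=0x71
body[1] sub  r3, r1, r2 → r3=0xa3
body[2] add  r7, r1, r2 → r7=0xd3
body[3] sub  r5, r5, #55 → r5=0xb8
epilogue: pop r7=0xd3, sp=0x9f
epilogue: pop r3=0x20, sp=0xa0
epilogue: pop r0=0xd9, sp=0xa1
r7 is callee-saved → restored

REG = 0xd3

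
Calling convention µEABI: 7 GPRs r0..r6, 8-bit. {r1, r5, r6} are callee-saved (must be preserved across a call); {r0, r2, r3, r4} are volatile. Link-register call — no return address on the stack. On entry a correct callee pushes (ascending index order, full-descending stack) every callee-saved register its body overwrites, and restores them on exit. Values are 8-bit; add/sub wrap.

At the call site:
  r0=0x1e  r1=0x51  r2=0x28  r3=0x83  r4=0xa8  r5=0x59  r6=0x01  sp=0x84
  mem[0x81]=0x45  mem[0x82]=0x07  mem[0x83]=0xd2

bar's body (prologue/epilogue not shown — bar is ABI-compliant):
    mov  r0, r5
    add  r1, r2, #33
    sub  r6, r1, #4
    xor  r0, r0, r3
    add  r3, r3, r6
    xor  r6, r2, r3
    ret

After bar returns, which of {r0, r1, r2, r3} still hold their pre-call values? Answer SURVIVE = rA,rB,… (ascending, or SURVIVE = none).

prologue: push r1 -> mem[0x83]=0x51, sp=0x83
prologue: push r6 -> mem[0x82]=0x01, sp=0x82
body[0] mov  r0, r5 -> r0=0x59
body[1] add  r1, r2, #33 -> r1=0x49
body[2] sub  r6, r1, #4 -> r6=0x45
body[3] xor  r0, r0, r3 -> r0=0xda
body[4] add  r3, r3, r6 -> r3=0xc8
body[5] xor  r6, r2, r3 -> r6=0xe0
epilogue: pop r6=0x01, sp=0x83
epilogue: pop r1=0x51, sp=0x84
r0: caller-saved, written=True
r1: callee-saved, written=True
r2: caller-saved, written=False
r3: caller-saved, written=True

SURVIVE = r1,r2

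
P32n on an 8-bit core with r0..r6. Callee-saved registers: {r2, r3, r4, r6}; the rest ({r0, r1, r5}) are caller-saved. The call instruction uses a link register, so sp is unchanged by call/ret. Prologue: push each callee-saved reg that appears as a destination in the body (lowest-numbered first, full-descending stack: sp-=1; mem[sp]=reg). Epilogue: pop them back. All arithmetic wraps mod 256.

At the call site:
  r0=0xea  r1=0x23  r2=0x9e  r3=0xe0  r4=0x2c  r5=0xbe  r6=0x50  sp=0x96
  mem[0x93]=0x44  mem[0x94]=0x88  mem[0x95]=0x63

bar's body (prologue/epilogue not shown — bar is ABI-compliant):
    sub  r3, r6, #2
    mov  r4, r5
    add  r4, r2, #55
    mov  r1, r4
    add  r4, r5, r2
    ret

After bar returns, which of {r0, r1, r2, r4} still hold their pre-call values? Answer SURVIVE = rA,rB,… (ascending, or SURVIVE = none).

SURVIVE = r0,r2,r4

prologue: push r3 -> mem[0x95]=0xe0, sp=0x95
prologue: push r4 -> mem[0x94]=0x2c, sp=0x94
body[0] sub  r3, r6, #2 -> r3=0x4e
body[1] mov  r4, r5 -> r4=0xbe
body[2] add  r4, r2, #55 -> r4=0xd5
body[3] mov  r1, r4 -> r1=0xd5
body[4] add  r4, r5, r2 -> r4=0x5c
epilogue: pop r4=0x2c, sp=0x95
epilogue: pop r3=0xe0, sp=0x96
r0: caller-saved, written=False
r1: caller-saved, written=True
r2: callee-saved, written=False
r4: callee-saved, written=True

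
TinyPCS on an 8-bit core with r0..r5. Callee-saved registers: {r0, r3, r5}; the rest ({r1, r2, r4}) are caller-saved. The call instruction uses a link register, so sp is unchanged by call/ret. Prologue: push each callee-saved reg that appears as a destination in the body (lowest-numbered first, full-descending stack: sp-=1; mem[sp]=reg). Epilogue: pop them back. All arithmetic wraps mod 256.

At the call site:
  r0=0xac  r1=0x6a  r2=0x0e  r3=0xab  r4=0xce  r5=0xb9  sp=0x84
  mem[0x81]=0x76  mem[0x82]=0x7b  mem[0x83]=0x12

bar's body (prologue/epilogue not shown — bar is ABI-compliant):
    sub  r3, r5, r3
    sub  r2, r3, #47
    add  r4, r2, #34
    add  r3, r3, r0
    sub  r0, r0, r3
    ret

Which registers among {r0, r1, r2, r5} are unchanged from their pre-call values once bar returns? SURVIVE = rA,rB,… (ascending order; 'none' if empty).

SURVIVE = r0,r1,r5

prologue: push r0 → mem[0x83]=0xac, sp=0x83
prologue: push r3 → mem[0x82]=0xab, sp=0x82
body[0] sub  r3, r5, r3 → r3=0x0e
body[1] sub  r2, r3, #47 → r2=0xdf
body[2] add  r4, r2, #34 → r4=0x01
body[3] add  r3, r3, r0 → r3=0xba
body[4] sub  r0, r0, r3 → r0=0xf2
epilogue: pop r3=0xab, sp=0x83
epilogue: pop r0=0xac, sp=0x84
r0: callee-saved, written=True
r1: caller-saved, written=False
r2: caller-saved, written=True
r5: callee-saved, written=False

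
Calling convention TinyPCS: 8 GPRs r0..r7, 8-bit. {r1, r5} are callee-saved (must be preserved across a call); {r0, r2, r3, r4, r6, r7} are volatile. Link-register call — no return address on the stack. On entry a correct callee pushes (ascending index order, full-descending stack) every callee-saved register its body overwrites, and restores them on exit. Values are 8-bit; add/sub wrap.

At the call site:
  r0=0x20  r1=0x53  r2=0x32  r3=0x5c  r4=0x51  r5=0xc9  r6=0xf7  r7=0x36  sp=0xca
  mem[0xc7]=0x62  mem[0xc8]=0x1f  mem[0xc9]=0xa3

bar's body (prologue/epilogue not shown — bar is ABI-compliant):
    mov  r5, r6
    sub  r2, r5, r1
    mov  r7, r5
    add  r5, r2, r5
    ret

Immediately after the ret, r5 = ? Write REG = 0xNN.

REG = 0xc9

prologue: push r5 → mem[0xc9]=0xc9, sp=0xc9
body[0] mov  r5, r6 → r5=0xf7
body[1] sub  r2, r5, r1 → r2=0xa4
body[2] mov  r7, r5 → r7=0xf7
body[3] add  r5, r2, r5 → r5=0x9b
epilogue: pop r5=0xc9, sp=0xca
r5 is callee-saved → restored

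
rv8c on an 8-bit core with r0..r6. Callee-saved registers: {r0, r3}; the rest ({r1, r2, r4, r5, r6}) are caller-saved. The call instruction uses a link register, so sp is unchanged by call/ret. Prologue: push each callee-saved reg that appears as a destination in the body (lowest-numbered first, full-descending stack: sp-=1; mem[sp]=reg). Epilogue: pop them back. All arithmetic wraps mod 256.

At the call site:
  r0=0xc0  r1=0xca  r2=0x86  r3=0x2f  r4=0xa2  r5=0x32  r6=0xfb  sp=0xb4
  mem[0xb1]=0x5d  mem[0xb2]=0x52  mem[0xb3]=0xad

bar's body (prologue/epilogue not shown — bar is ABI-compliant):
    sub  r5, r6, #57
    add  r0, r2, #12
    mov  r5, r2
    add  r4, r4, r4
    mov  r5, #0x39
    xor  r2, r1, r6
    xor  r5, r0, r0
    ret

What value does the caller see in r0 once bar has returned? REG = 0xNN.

REG = 0xc0

prologue: push r0 -> mem[0xb3]=0xc0, sp=0xb3
body[0] sub  r5, r6, #57 -> r5=0xc2
body[1] add  r0, r2, #12 -> r0=0x92
body[2] mov  r5, r2 -> r5=0x86
body[3] add  r4, r4, r4 -> r4=0x44
body[4] mov  r5, #0x39 -> r5=0x39
body[5] xor  r2, r1, r6 -> r2=0x31
body[6] xor  r5, r0, r0 -> r5=0x00
epilogue: pop r0=0xc0, sp=0xb4
r0 is callee-saved -> restored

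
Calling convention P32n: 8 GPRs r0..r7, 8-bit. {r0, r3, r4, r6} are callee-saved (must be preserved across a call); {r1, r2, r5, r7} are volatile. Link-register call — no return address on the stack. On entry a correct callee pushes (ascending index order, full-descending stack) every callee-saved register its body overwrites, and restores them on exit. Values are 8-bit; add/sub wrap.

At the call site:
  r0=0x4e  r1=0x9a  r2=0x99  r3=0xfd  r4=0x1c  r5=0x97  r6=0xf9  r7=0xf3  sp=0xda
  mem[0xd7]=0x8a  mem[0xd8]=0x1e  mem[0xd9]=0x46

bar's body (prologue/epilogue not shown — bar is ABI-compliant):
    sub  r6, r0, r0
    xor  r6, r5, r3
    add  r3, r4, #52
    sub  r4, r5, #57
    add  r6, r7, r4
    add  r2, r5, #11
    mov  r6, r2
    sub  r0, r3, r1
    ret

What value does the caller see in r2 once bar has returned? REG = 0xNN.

REG = 0xa2

prologue: push r0 -> mem[0xd9]=0x4e, sp=0xd9
prologue: push r3 -> mem[0xd8]=0xfd, sp=0xd8
prologue: push r4 -> mem[0xd7]=0x1c, sp=0xd7
prologue: push r6 -> mem[0xd6]=0xf9, sp=0xd6
body[0] sub  r6, r0, r0 -> r6=0x00
body[1] xor  r6, r5, r3 -> r6=0x6a
body[2] add  r3, r4, #52 -> r3=0x50
body[3] sub  r4, r5, #57 -> r4=0x5e
body[4] add  r6, r7, r4 -> r6=0x51
body[5] add  r2, r5, #11 -> r2=0xa2
body[6] mov  r6, r2 -> r6=0xa2
body[7] sub  r0, r3, r1 -> r0=0xb6
epilogue: pop r6=0xf9, sp=0xd7
epilogue: pop r4=0x1c, sp=0xd8
epilogue: pop r3=0xfd, sp=0xd9
epilogue: pop r0=0x4e, sp=0xda
r2 is caller-saved -> body value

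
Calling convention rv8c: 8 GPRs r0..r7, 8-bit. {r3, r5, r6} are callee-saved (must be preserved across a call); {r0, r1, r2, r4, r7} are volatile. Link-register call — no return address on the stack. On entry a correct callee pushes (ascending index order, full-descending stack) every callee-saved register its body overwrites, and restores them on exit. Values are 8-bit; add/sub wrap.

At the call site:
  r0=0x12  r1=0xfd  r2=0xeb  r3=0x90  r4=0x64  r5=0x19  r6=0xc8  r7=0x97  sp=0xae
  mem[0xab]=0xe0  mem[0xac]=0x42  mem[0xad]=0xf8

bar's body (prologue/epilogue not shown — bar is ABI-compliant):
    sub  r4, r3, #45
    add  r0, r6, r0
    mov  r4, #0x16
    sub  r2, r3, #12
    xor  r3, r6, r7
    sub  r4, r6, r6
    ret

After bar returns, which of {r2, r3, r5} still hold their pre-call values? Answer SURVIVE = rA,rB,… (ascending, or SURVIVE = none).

SURVIVE = r3,r5

prologue: push r3 -> mem[0xad]=0x90, sp=0xad
body[0] sub  r4, r3, #45 -> r4=0x63
body[1] add  r0, r6, r0 -> r0=0xda
body[2] mov  r4, #0x16 -> r4=0x16
body[3] sub  r2, r3, #12 -> r2=0x84
body[4] xor  r3, r6, r7 -> r3=0x5f
body[5] sub  r4, r6, r6 -> r4=0x00
epilogue: pop r3=0x90, sp=0xae
r2: caller-saved, written=True
r3: callee-saved, written=True
r5: callee-saved, written=False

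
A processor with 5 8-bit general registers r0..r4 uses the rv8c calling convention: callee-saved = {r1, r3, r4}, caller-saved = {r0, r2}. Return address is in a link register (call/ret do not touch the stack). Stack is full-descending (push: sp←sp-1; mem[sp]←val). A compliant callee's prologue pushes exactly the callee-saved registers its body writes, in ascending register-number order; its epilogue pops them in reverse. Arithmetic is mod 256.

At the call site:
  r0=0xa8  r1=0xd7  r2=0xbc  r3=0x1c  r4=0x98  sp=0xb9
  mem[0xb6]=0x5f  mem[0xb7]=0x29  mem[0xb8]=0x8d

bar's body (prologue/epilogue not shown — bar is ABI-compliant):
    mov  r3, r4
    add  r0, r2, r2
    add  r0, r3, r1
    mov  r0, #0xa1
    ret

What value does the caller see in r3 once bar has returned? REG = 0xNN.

REG = 0x1c

prologue: push r3 -> mem[0xb8]=0x1c, sp=0xb8
body[0] mov  r3, r4 -> r3=0x98
body[1] add  r0, r2, r2 -> r0=0x78
body[2] add  r0, r3, r1 -> r0=0x6f
body[3] mov  r0, #0xa1 -> r0=0xa1
epilogue: pop r3=0x1c, sp=0xb9
r3 is callee-saved -> restored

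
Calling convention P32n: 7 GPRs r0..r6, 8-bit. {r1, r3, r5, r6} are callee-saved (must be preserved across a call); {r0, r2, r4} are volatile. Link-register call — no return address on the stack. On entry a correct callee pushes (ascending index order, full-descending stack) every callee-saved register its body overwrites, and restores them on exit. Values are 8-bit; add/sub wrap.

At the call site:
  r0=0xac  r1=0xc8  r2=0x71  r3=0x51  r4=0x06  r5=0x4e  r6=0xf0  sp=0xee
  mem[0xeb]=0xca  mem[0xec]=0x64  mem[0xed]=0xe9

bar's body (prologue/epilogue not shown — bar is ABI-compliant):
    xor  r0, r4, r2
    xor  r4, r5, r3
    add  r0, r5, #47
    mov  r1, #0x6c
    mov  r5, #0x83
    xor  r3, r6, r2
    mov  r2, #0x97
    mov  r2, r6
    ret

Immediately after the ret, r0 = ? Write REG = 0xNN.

REG = 0x7d

prologue: push r1 -> mem[0xed]=0xc8, sp=0xed
prologue: push r3 -> mem[0xec]=0x51, sp=0xec
prologue: push r5 -> mem[0xeb]=0x4e, sp=0xeb
body[0] xor  r0, r4, r2 -> r0=0x77
body[1] xor  r4, r5, r3 -> r4=0x1f
body[2] add  r0, r5, #47 -> r0=0x7d
body[3] mov  r1, #0x6c -> r1=0x6c
body[4] mov  r5, #0x83 -> r5=0x83
body[5] xor  r3, r6, r2 -> r3=0x81
body[6] mov  r2, #0x97 -> r2=0x97
body[7] mov  r2, r6 -> r2=0xf0
epilogue: pop r5=0x4e, sp=0xec
epilogue: pop r3=0x51, sp=0xed
epilogue: pop r1=0xc8, sp=0xee
r0 is caller-saved -> body value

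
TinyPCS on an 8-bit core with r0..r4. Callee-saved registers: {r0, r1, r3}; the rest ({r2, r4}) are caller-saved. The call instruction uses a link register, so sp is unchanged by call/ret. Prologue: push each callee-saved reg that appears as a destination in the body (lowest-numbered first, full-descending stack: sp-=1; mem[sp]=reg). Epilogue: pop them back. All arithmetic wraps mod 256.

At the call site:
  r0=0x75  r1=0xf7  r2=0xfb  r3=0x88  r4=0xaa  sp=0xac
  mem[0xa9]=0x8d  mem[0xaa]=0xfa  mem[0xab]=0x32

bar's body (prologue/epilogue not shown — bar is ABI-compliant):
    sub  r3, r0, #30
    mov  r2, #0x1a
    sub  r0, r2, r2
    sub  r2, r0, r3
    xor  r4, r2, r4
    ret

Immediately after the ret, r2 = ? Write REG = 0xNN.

prologue: push r0 -> mem[0xab]=0x75, sp=0xab
prologue: push r3 -> mem[0xaa]=0x88, sp=0xaa
body[0] sub  r3, r0, #30 -> r3=0x57
body[1] mov  r2, #0x1a -> r2=0x1a
body[2] sub  r0, r2, r2 -> r0=0x00
body[3] sub  r2, r0, r3 -> r2=0xa9
body[4] xor  r4, r2, r4 -> r4=0x03
epilogue: pop r3=0x88, sp=0xab
epilogue: pop r0=0x75, sp=0xac
r2 is caller-saved -> body value

REG = 0xa9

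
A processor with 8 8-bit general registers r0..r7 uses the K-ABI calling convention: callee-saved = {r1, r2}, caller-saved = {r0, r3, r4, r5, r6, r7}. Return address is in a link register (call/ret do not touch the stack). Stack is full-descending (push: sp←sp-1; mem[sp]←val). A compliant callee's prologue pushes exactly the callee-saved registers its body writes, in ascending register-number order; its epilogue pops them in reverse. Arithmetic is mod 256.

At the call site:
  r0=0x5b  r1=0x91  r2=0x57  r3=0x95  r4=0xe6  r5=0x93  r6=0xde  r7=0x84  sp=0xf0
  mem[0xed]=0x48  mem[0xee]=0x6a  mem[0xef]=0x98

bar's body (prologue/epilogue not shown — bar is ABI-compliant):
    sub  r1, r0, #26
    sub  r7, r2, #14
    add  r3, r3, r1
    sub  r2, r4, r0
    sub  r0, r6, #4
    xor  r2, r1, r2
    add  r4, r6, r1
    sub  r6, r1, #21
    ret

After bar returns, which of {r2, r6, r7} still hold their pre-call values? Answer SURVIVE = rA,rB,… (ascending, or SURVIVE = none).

SURVIVE = r2

prologue: push r1 → mem[0xef]=0x91, sp=0xef
prologue: push r2 → mem[0xee]=0x57, sp=0xee
body[0] sub  r1, r0, #26 → r1=0x41
body[1] sub  r7, r2, #14 → r7=0x49
body[2] add  r3, r3, r1 → r3=0xd6
body[3] sub  r2, r4, r0 → r2=0x8b
body[4] sub  r0, r6, #4 → r0=0xda
body[5] xor  r2, r1, r2 → r2=0xca
body[6] add  r4, r6, r1 → r4=0x1f
body[7] sub  r6, r1, #21 → r6=0x2c
epilogue: pop r2=0x57, sp=0xef
epilogue: pop r1=0x91, sp=0xf0
r2: callee-saved, written=True
r6: caller-saved, written=True
r7: caller-saved, written=True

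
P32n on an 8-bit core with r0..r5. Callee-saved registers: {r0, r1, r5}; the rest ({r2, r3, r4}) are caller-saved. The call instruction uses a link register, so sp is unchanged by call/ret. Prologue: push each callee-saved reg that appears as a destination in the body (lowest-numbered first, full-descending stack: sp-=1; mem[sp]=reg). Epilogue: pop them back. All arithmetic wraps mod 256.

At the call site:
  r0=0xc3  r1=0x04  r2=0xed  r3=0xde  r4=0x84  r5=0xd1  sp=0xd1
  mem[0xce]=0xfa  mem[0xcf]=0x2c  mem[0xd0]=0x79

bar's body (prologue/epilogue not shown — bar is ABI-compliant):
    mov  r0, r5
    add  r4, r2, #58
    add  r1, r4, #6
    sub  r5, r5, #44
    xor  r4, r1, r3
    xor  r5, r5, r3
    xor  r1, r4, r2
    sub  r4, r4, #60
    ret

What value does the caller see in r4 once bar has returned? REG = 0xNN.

REG = 0xb7

prologue: push r0 → mem[0xd0]=0xc3, sp=0xd0
prologue: push r1 → mem[0xcf]=0x04, sp=0xcf
prologue: push r5 → mem[0xce]=0xd1, sp=0xce
body[0] mov  r0, r5 → r0=0xd1
body[1] add  r4, r2, #58 → r4=0x27
body[2] add  r1, r4, #6 → r1=0x2d
body[3] sub  r5, r5, #44 → r5=0xa5
body[4] xor  r4, r1, r3 → r4=0xf3
body[5] xor  r5, r5, r3 → r5=0x7b
body[6] xor  r1, r4, r2 → r1=0x1e
body[7] sub  r4, r4, #60 → r4=0xb7
epilogue: pop r5=0xd1, sp=0xcf
epilogue: pop r1=0x04, sp=0xd0
epilogue: pop r0=0xc3, sp=0xd1
r4 is caller-saved → body value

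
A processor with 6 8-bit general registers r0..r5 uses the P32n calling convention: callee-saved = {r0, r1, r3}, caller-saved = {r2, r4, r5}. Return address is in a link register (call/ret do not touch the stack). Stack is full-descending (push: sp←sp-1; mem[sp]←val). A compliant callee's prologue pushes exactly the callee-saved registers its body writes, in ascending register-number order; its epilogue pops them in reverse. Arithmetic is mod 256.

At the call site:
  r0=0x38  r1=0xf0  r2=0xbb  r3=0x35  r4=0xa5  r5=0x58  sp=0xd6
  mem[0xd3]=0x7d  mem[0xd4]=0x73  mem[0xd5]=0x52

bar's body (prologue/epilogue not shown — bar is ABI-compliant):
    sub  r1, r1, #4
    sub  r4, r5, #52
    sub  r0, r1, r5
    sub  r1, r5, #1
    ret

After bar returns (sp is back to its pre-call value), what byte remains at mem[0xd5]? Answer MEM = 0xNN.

MEM = 0x38

prologue: push r0 -> mem[0xd5]=0x38, sp=0xd5
prologue: push r1 -> mem[0xd4]=0xf0, sp=0xd4
body[0] sub  r1, r1, #4 -> r1=0xec
body[1] sub  r4, r5, #52 -> r4=0x24
body[2] sub  r0, r1, r5 -> r0=0x94
body[3] sub  r1, r5, #1 -> r1=0x57
epilogue: pop r1=0xf0, sp=0xd5
epilogue: pop r0=0x38, sp=0xd6
prologue pushed ['r0', 'r1'] at ['0xd5', '0xd4']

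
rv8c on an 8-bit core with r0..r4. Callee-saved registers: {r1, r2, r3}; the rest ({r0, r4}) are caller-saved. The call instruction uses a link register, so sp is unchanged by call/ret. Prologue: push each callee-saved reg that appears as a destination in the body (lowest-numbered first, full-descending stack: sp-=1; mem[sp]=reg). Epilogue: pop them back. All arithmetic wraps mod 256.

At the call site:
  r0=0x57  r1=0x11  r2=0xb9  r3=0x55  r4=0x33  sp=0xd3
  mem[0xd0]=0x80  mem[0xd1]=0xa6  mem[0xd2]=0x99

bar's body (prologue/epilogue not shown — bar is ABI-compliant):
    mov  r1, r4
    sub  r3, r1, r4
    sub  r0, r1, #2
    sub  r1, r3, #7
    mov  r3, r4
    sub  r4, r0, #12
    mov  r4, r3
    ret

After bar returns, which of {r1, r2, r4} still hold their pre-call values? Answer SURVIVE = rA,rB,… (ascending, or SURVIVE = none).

SURVIVE = r1,r2,r4

prologue: push r1 → mem[0xd2]=0x11, sp=0xd2
prologue: push r3 → mem[0xd1]=0x55, sp=0xd1
body[0] mov  r1, r4 → r1=0x33
body[1] sub  r3, r1, r4 → r3=0x00
body[2] sub  r0, r1, #2 → r0=0x31
body[3] sub  r1, r3, #7 → r1=0xf9
body[4] mov  r3, r4 → r3=0x33
body[5] sub  r4, r0, #12 → r4=0x25
body[6] mov  r4, r3 → r4=0x33
epilogue: pop r3=0x55, sp=0xd2
epilogue: pop r1=0x11, sp=0xd3
r1: callee-saved, written=True
r2: callee-saved, written=False
r4: caller-saved, written=True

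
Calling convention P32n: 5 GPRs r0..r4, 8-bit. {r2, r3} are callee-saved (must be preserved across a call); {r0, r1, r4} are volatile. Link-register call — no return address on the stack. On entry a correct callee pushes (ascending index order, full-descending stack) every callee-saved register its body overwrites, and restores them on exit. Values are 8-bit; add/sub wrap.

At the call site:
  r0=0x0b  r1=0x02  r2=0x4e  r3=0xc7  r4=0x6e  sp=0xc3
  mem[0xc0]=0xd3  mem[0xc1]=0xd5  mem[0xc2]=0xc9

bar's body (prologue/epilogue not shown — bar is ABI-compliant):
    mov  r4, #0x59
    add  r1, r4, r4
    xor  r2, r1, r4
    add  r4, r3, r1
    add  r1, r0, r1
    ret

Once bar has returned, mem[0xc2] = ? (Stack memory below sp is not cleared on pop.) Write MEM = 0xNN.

MEM = 0x4e

prologue: push r2 -> mem[0xc2]=0x4e, sp=0xc2
body[0] mov  r4, #0x59 -> r4=0x59
body[1] add  r1, r4, r4 -> r1=0xb2
body[2] xor  r2, r1, r4 -> r2=0xeb
body[3] add  r4, r3, r1 -> r4=0x79
body[4] add  r1, r0, r1 -> r1=0xbd
epilogue: pop r2=0x4e, sp=0xc3
prologue pushed ['r2'] at ['0xc2']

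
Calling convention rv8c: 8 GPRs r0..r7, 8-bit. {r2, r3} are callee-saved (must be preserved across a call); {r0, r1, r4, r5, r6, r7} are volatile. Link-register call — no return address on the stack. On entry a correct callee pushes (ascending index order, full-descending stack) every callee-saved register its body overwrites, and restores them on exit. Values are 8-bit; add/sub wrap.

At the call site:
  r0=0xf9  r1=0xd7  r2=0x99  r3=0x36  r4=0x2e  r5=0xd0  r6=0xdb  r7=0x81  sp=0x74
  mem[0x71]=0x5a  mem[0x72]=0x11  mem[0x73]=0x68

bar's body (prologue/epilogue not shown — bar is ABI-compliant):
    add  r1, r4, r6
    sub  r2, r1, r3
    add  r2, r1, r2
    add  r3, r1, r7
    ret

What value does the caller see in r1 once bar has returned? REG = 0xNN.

REG = 0x09

prologue: push r2 → mem[0x73]=0x99, sp=0x73
prologue: push r3 → mem[0x72]=0x36, sp=0x72
body[0] add  r1, r4, r6 → r1=0x09
body[1] sub  r2, r1, r3 → r2=0xd3
body[2] add  r2, r1, r2 → r2=0xdc
body[3] add  r3, r1, r7 → r3=0x8a
epilogue: pop r3=0x36, sp=0x73
epilogue: pop r2=0x99, sp=0x74
r1 is caller-saved → body value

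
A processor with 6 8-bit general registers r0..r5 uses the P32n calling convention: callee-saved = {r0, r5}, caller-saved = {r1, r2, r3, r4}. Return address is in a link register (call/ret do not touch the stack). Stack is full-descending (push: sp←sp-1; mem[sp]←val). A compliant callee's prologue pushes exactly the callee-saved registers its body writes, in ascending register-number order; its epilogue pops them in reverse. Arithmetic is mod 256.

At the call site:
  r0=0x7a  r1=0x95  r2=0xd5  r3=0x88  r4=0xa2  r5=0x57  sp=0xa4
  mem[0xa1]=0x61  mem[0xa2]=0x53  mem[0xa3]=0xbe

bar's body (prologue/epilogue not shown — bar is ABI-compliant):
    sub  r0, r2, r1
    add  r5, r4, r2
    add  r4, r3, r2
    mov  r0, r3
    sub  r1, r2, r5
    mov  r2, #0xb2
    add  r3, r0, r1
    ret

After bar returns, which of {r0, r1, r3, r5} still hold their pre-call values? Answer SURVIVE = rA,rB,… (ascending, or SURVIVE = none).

SURVIVE = r0,r5

prologue: push r0 → mem[0xa3]=0x7a, sp=0xa3
prologue: push r5 → mem[0xa2]=0x57, sp=0xa2
body[0] sub  r0, r2, r1 → r0=0x40
body[1] add  r5, r4, r2 → r5=0x77
body[2] add  r4, r3, r2 → r4=0x5d
body[3] mov  r0, r3 → r0=0x88
body[4] sub  r1, r2, r5 → r1=0x5e
body[5] mov  r2, #0xb2 → r2=0xb2
body[6] add  r3, r0, r1 → r3=0xe6
epilogue: pop r5=0x57, sp=0xa3
epilogue: pop r0=0x7a, sp=0xa4
r0: callee-saved, written=True
r1: caller-saved, written=True
r3: caller-saved, written=True
r5: callee-saved, written=True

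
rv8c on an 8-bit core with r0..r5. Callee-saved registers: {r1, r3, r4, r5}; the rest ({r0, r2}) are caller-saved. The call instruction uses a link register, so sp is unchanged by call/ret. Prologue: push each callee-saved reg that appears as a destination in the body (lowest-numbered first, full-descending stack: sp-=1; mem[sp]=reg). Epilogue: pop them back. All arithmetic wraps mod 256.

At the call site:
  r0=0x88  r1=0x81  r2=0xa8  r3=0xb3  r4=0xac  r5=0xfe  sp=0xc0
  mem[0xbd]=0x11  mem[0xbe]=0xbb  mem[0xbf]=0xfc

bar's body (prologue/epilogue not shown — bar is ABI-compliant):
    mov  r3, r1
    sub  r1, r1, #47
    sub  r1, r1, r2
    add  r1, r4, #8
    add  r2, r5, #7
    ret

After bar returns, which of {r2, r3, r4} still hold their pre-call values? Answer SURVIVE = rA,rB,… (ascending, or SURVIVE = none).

SURVIVE = r3,r4

prologue: push r1 -> mem[0xbf]=0x81, sp=0xbf
prologue: push r3 -> mem[0xbe]=0xb3, sp=0xbe
body[0] mov  r3, r1 -> r3=0x81
body[1] sub  r1, r1, #47 -> r1=0x52
body[2] sub  r1, r1, r2 -> r1=0xaa
body[3] add  r1, r4, #8 -> r1=0xb4
body[4] add  r2, r5, #7 -> r2=0x05
epilogue: pop r3=0xb3, sp=0xbf
epilogue: pop r1=0x81, sp=0xc0
r2: caller-saved, written=True
r3: callee-saved, written=True
r4: callee-saved, written=False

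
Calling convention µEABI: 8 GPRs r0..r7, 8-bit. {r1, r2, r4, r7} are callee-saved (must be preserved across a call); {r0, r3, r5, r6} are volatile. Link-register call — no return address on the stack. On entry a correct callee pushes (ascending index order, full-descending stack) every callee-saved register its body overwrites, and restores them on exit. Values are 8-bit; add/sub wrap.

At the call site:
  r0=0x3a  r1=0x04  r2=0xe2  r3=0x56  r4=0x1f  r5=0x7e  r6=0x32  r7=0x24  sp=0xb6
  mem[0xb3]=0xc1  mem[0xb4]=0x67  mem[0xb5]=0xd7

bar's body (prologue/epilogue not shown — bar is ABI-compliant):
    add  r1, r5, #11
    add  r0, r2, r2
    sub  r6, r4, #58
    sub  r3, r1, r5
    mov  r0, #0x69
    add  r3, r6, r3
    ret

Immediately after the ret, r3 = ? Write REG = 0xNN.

prologue: push r1 -> mem[0xb5]=0x04, sp=0xb5
body[0] add  r1, r5, #11 -> r1=0x89
body[1] add  r0, r2, r2 -> r0=0xc4
body[2] sub  r6, r4, #58 -> r6=0xe5
body[3] sub  r3, r1, r5 -> r3=0x0b
body[4] mov  r0, #0x69 -> r0=0x69
body[5] add  r3, r6, r3 -> r3=0xf0
epilogue: pop r1=0x04, sp=0xb6
r3 is caller-saved -> body value

REG = 0xf0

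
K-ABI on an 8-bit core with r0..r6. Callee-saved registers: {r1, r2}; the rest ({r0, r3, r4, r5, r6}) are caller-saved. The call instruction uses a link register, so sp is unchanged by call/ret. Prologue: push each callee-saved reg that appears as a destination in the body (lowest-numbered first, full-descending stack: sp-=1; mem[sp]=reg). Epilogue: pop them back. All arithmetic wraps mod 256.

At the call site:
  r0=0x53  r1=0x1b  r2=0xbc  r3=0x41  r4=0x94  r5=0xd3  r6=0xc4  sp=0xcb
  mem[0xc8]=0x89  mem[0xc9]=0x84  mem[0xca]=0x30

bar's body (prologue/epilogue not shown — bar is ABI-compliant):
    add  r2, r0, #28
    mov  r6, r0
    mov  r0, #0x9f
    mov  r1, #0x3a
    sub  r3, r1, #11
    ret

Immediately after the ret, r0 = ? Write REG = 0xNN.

REG = 0x9f

prologue: push r1 -> mem[0xca]=0x1b, sp=0xca
prologue: push r2 -> mem[0xc9]=0xbc, sp=0xc9
body[0] add  r2, r0, #28 -> r2=0x6f
body[1] mov  r6, r0 -> r6=0x53
body[2] mov  r0, #0x9f -> r0=0x9f
body[3] mov  r1, #0x3a -> r1=0x3a
body[4] sub  r3, r1, #11 -> r3=0x2f
epilogue: pop r2=0xbc, sp=0xca
epilogue: pop r1=0x1b, sp=0xcb
r0 is caller-saved -> body value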